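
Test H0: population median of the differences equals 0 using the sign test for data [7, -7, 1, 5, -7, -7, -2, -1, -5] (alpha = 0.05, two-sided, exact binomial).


Step 1: Discard zero differences. Original n = 9; n_eff = number of nonzero differences = 9.
Nonzero differences (with sign): +7, -7, +1, +5, -7, -7, -2, -1, -5
Step 2: Count signs: positive = 3, negative = 6.
Step 3: Under H0: P(positive) = 0.5, so the number of positives S ~ Bin(9, 0.5).
Step 4: Two-sided exact p-value = sum of Bin(9,0.5) probabilities at or below the observed probability = 0.507812.
Step 5: alpha = 0.05. fail to reject H0.

n_eff = 9, pos = 3, neg = 6, p = 0.507812, fail to reject H0.


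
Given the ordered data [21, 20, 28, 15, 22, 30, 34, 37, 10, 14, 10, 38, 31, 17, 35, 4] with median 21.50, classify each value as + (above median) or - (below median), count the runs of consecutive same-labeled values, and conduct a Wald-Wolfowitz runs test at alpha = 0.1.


Step 1: Compute median = 21.50; label A = above, B = below.
Labels in order: BBABAAAABBBAABAB  (n_A = 8, n_B = 8)
Step 2: Count runs R = 9.
Step 3: Under H0 (random ordering), E[R] = 2*n_A*n_B/(n_A+n_B) + 1 = 2*8*8/16 + 1 = 9.0000.
        Var[R] = 2*n_A*n_B*(2*n_A*n_B - n_A - n_B) / ((n_A+n_B)^2 * (n_A+n_B-1)) = 14336/3840 = 3.7333.
        SD[R] = 1.9322.
Step 4: R = E[R], so z = 0 with no continuity correction.
Step 5: Two-sided p-value via normal approximation = 2*(1 - Phi(|z|)) = 1.000000.
Step 6: alpha = 0.1. fail to reject H0.

R = 9, z = 0.0000, p = 1.000000, fail to reject H0.


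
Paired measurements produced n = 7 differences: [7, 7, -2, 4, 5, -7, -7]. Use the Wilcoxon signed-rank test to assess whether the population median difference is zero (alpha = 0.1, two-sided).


Step 1: Drop any zero differences (none here) and take |d_i|.
|d| = [7, 7, 2, 4, 5, 7, 7]
Step 2: Midrank |d_i| (ties get averaged ranks).
ranks: |7|->5.5, |7|->5.5, |2|->1, |4|->2, |5|->3, |7|->5.5, |7|->5.5
Step 3: Attach original signs; sum ranks with positive sign and with negative sign.
W+ = 5.5 + 5.5 + 2 + 3 = 16
W- = 1 + 5.5 + 5.5 = 12
(Check: W+ + W- = 28 should equal n(n+1)/2 = 28.)
Step 4: Test statistic W = min(W+, W-) = 12.
Step 5: Ties in |d|, so use the tie-corrected normal approximation.
        E[W] = n(n+1)/4 = 7*8/4 = 14.
        Tie groups: |d|=7 (t=4); sum(t^3 - t) = 60.
        Var[W] = n(n+1)(2n+1)/24 - sum(t^3-t)/48 = 840/24 - 60/48 = 33.75.
        z = (W - E[W]) / sqrt(Var[W]) = (12 - 14) / 5.8095 = -0.3443.
        Two-sided p = 2*Phi(z) = 0.730647.
Step 6: alpha = 0.1. fail to reject H0.

W+ = 16, W- = 12, W = min = 12, p = 0.730647, fail to reject H0.


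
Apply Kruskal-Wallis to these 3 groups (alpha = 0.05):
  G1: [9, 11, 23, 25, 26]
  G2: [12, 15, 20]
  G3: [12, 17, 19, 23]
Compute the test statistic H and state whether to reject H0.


Step 1: Combine all N = 12 observations and assign midranks.
sorted (value, group, rank): (9,G1,1), (11,G1,2), (12,G2,3.5), (12,G3,3.5), (15,G2,5), (17,G3,6), (19,G3,7), (20,G2,8), (23,G1,9.5), (23,G3,9.5), (25,G1,11), (26,G1,12)
Step 2: Sum ranks within each group.
R_1 = 35.5 (n_1 = 5)
R_2 = 16.5 (n_2 = 3)
R_3 = 26 (n_3 = 4)
Step 3: H = 12/(N(N+1)) * sum(R_i^2/n_i) - 3(N+1)
     = 12/(12*13) * (35.5^2/5 + 16.5^2/3 + 26^2/4) - 3*13
     = 0.076923 * 511.8 - 39
     = 0.369231.
Step 4: Ties present; correction factor C = 1 - 12/(12^3 - 12) = 0.993007. Corrected H = 0.369231 / 0.993007 = 0.371831.
Step 5: Under H0, H ~ chi^2(2); p-value = 0.830344.
Step 6: alpha = 0.05. fail to reject H0.

H = 0.3718, df = 2, p = 0.830344, fail to reject H0.


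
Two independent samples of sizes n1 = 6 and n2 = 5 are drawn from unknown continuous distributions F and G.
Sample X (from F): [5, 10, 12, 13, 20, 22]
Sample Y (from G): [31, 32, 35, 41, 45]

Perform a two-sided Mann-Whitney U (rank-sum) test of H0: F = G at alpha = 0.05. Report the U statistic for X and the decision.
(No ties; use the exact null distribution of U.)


Step 1: Combine and sort all 11 observations; assign midranks.
sorted (value, group): (5,X), (10,X), (12,X), (13,X), (20,X), (22,X), (31,Y), (32,Y), (35,Y), (41,Y), (45,Y)
ranks: 5->1, 10->2, 12->3, 13->4, 20->5, 22->6, 31->7, 32->8, 35->9, 41->10, 45->11
Step 2: Rank sum for X: R1 = 1 + 2 + 3 + 4 + 5 + 6 = 21.
Step 3: U_X = R1 - n1(n1+1)/2 = 21 - 6*7/2 = 21 - 21 = 0.
       U_Y = n1*n2 - U_X = 30 - 0 = 30.
Step 4: No ties, so the exact null distribution of U (based on enumerating the C(11,6) = 462 equally likely rank assignments) gives the two-sided p-value.
Step 5: p-value = 0.004329; compare to alpha = 0.05. reject H0.

U_X = 0, p = 0.004329, reject H0 at alpha = 0.05.


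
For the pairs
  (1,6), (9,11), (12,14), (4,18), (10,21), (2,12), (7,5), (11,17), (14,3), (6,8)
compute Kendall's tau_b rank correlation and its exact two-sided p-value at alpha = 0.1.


Step 1: Enumerate the 45 unordered pairs (i,j) with i<j and classify each by sign(x_j-x_i) * sign(y_j-y_i).
  (1,2):dx=+8,dy=+5->C; (1,3):dx=+11,dy=+8->C; (1,4):dx=+3,dy=+12->C; (1,5):dx=+9,dy=+15->C
  (1,6):dx=+1,dy=+6->C; (1,7):dx=+6,dy=-1->D; (1,8):dx=+10,dy=+11->C; (1,9):dx=+13,dy=-3->D
  (1,10):dx=+5,dy=+2->C; (2,3):dx=+3,dy=+3->C; (2,4):dx=-5,dy=+7->D; (2,5):dx=+1,dy=+10->C
  (2,6):dx=-7,dy=+1->D; (2,7):dx=-2,dy=-6->C; (2,8):dx=+2,dy=+6->C; (2,9):dx=+5,dy=-8->D
  (2,10):dx=-3,dy=-3->C; (3,4):dx=-8,dy=+4->D; (3,5):dx=-2,dy=+7->D; (3,6):dx=-10,dy=-2->C
  (3,7):dx=-5,dy=-9->C; (3,8):dx=-1,dy=+3->D; (3,9):dx=+2,dy=-11->D; (3,10):dx=-6,dy=-6->C
  (4,5):dx=+6,dy=+3->C; (4,6):dx=-2,dy=-6->C; (4,7):dx=+3,dy=-13->D; (4,8):dx=+7,dy=-1->D
  (4,9):dx=+10,dy=-15->D; (4,10):dx=+2,dy=-10->D; (5,6):dx=-8,dy=-9->C; (5,7):dx=-3,dy=-16->C
  (5,8):dx=+1,dy=-4->D; (5,9):dx=+4,dy=-18->D; (5,10):dx=-4,dy=-13->C; (6,7):dx=+5,dy=-7->D
  (6,8):dx=+9,dy=+5->C; (6,9):dx=+12,dy=-9->D; (6,10):dx=+4,dy=-4->D; (7,8):dx=+4,dy=+12->C
  (7,9):dx=+7,dy=-2->D; (7,10):dx=-1,dy=+3->D; (8,9):dx=+3,dy=-14->D; (8,10):dx=-5,dy=-9->C
  (9,10):dx=-8,dy=+5->D
Step 2: C = 23, D = 22, total pairs = 45.
Step 3: tau = (C - D)/(n(n-1)/2) = (23 - 22)/45 = 0.022222.
Step 4: Exact two-sided p-value (enumerate n! = 3628800 permutations of y under H0): p = 1.000000.
Step 5: alpha = 0.1. fail to reject H0.

tau_b = 0.0222 (C=23, D=22), p = 1.000000, fail to reject H0.


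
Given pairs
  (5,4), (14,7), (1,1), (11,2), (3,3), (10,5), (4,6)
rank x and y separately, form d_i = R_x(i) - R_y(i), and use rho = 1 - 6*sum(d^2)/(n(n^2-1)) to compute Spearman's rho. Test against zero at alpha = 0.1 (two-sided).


Step 1: Rank x and y separately (midranks; no ties here).
rank(x): 5->4, 14->7, 1->1, 11->6, 3->2, 10->5, 4->3
rank(y): 4->4, 7->7, 1->1, 2->2, 3->3, 5->5, 6->6
Step 2: d_i = R_x(i) - R_y(i); compute d_i^2.
  (4-4)^2=0, (7-7)^2=0, (1-1)^2=0, (6-2)^2=16, (2-3)^2=1, (5-5)^2=0, (3-6)^2=9
sum(d^2) = 26.
Step 3: rho = 1 - 6*26 / (7*(7^2 - 1)) = 1 - 156/336 = 0.535714.
Step 4: Under H0, t = rho * sqrt((n-2)/(1-rho^2)) = 1.4186 ~ t(5).
Step 5: Two-sided p-value from the t-distribution with 5 df = 0.215217.
Step 6: alpha = 0.1. fail to reject H0.

rho = 0.5357, p = 0.215217, fail to reject H0 at alpha = 0.1.


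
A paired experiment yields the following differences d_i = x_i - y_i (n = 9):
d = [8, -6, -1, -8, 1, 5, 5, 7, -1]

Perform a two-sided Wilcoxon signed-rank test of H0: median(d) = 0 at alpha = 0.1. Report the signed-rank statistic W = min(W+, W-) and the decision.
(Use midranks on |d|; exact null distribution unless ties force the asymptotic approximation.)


Step 1: Drop any zero differences (none here) and take |d_i|.
|d| = [8, 6, 1, 8, 1, 5, 5, 7, 1]
Step 2: Midrank |d_i| (ties get averaged ranks).
ranks: |8|->8.5, |6|->6, |1|->2, |8|->8.5, |1|->2, |5|->4.5, |5|->4.5, |7|->7, |1|->2
Step 3: Attach original signs; sum ranks with positive sign and with negative sign.
W+ = 8.5 + 2 + 4.5 + 4.5 + 7 = 26.5
W- = 6 + 2 + 8.5 + 2 = 18.5
(Check: W+ + W- = 45 should equal n(n+1)/2 = 45.)
Step 4: Test statistic W = min(W+, W-) = 18.5.
Step 5: Ties in |d|, so use the tie-corrected normal approximation.
        E[W] = n(n+1)/4 = 9*10/4 = 22.5.
        Tie groups: |d|=1 (t=3), |d|=5 (t=2), |d|=8 (t=2); sum(t^3 - t) = 36.
        Var[W] = n(n+1)(2n+1)/24 - sum(t^3-t)/48 = 1710/24 - 36/48 = 70.5.
        z = (W - E[W]) / sqrt(Var[W]) = (18.5 - 22.5) / 8.3964 = -0.4764.
        Two-sided p = 2*Phi(z) = 0.633794.
Step 6: alpha = 0.1. fail to reject H0.

W+ = 26.5, W- = 18.5, W = min = 18.5, p = 0.633794, fail to reject H0.


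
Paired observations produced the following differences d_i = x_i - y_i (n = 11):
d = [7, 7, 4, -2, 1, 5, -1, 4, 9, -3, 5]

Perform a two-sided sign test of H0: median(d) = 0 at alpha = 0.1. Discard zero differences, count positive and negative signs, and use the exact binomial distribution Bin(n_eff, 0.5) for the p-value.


Step 1: Discard zero differences. Original n = 11; n_eff = number of nonzero differences = 11.
Nonzero differences (with sign): +7, +7, +4, -2, +1, +5, -1, +4, +9, -3, +5
Step 2: Count signs: positive = 8, negative = 3.
Step 3: Under H0: P(positive) = 0.5, so the number of positives S ~ Bin(11, 0.5).
Step 4: Two-sided exact p-value = sum of Bin(11,0.5) probabilities at or below the observed probability = 0.226562.
Step 5: alpha = 0.1. fail to reject H0.

n_eff = 11, pos = 8, neg = 3, p = 0.226562, fail to reject H0.


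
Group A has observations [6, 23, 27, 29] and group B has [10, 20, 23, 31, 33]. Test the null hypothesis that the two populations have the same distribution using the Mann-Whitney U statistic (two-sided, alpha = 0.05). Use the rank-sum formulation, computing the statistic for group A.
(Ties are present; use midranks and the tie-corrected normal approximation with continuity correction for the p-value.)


Step 1: Combine and sort all 9 observations; assign midranks.
sorted (value, group): (6,X), (10,Y), (20,Y), (23,X), (23,Y), (27,X), (29,X), (31,Y), (33,Y)
ranks: 6->1, 10->2, 20->3, 23->4.5, 23->4.5, 27->6, 29->7, 31->8, 33->9
Step 2: Rank sum for X: R1 = 1 + 4.5 + 6 + 7 = 18.5.
Step 3: U_X = R1 - n1(n1+1)/2 = 18.5 - 4*5/2 = 18.5 - 10 = 8.5.
       U_Y = n1*n2 - U_X = 20 - 8.5 = 11.5.
Step 4: Ties are present, so use the tie-corrected normal approximation (with continuity correction) for the p-value.
Step 5: p-value = 0.805701; compare to alpha = 0.05. fail to reject H0.

U_X = 8.5, p = 0.805701, fail to reject H0 at alpha = 0.05.


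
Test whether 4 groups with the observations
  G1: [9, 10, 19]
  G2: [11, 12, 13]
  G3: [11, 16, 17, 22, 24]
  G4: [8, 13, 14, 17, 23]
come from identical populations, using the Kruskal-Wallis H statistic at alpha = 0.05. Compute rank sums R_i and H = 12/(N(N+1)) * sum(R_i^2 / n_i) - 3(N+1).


Step 1: Combine all N = 16 observations and assign midranks.
sorted (value, group, rank): (8,G4,1), (9,G1,2), (10,G1,3), (11,G2,4.5), (11,G3,4.5), (12,G2,6), (13,G2,7.5), (13,G4,7.5), (14,G4,9), (16,G3,10), (17,G3,11.5), (17,G4,11.5), (19,G1,13), (22,G3,14), (23,G4,15), (24,G3,16)
Step 2: Sum ranks within each group.
R_1 = 18 (n_1 = 3)
R_2 = 18 (n_2 = 3)
R_3 = 56 (n_3 = 5)
R_4 = 44 (n_4 = 5)
Step 3: H = 12/(N(N+1)) * sum(R_i^2/n_i) - 3(N+1)
     = 12/(16*17) * (18^2/3 + 18^2/3 + 56^2/5 + 44^2/5) - 3*17
     = 0.044118 * 1230.4 - 51
     = 3.282353.
Step 4: Ties present; correction factor C = 1 - 18/(16^3 - 16) = 0.995588. Corrected H = 3.282353 / 0.995588 = 3.296898.
Step 5: Under H0, H ~ chi^2(3); p-value = 0.348075.
Step 6: alpha = 0.05. fail to reject H0.

H = 3.2969, df = 3, p = 0.348075, fail to reject H0.


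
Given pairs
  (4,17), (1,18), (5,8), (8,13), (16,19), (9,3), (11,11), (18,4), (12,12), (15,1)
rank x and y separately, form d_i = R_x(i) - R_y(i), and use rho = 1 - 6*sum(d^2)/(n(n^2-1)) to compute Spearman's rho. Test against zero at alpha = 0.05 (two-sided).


Step 1: Rank x and y separately (midranks; no ties here).
rank(x): 4->2, 1->1, 5->3, 8->4, 16->9, 9->5, 11->6, 18->10, 12->7, 15->8
rank(y): 17->8, 18->9, 8->4, 13->7, 19->10, 3->2, 11->5, 4->3, 12->6, 1->1
Step 2: d_i = R_x(i) - R_y(i); compute d_i^2.
  (2-8)^2=36, (1-9)^2=64, (3-4)^2=1, (4-7)^2=9, (9-10)^2=1, (5-2)^2=9, (6-5)^2=1, (10-3)^2=49, (7-6)^2=1, (8-1)^2=49
sum(d^2) = 220.
Step 3: rho = 1 - 6*220 / (10*(10^2 - 1)) = 1 - 1320/990 = -0.333333.
Step 4: Under H0, t = rho * sqrt((n-2)/(1-rho^2)) = -1.0000 ~ t(8).
Step 5: Two-sided p-value from the t-distribution with 8 df = 0.346594.
Step 6: alpha = 0.05. fail to reject H0.

rho = -0.3333, p = 0.346594, fail to reject H0 at alpha = 0.05.


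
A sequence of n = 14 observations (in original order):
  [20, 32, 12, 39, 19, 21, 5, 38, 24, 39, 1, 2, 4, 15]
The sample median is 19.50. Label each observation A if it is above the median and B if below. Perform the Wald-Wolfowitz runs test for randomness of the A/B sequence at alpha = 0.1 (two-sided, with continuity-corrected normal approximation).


Step 1: Compute median = 19.50; label A = above, B = below.
Labels in order: AABABABAAABBBB  (n_A = 7, n_B = 7)
Step 2: Count runs R = 8.
Step 3: Under H0 (random ordering), E[R] = 2*n_A*n_B/(n_A+n_B) + 1 = 2*7*7/14 + 1 = 8.0000.
        Var[R] = 2*n_A*n_B*(2*n_A*n_B - n_A - n_B) / ((n_A+n_B)^2 * (n_A+n_B-1)) = 8232/2548 = 3.2308.
        SD[R] = 1.7974.
Step 4: R = E[R], so z = 0 with no continuity correction.
Step 5: Two-sided p-value via normal approximation = 2*(1 - Phi(|z|)) = 1.000000.
Step 6: alpha = 0.1. fail to reject H0.

R = 8, z = 0.0000, p = 1.000000, fail to reject H0.


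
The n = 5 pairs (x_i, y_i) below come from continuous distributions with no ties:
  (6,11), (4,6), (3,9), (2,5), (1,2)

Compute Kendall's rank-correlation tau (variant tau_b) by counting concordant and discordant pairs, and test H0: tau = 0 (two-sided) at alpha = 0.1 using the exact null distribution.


Step 1: Enumerate the 10 unordered pairs (i,j) with i<j and classify each by sign(x_j-x_i) * sign(y_j-y_i).
  (1,2):dx=-2,dy=-5->C; (1,3):dx=-3,dy=-2->C; (1,4):dx=-4,dy=-6->C; (1,5):dx=-5,dy=-9->C
  (2,3):dx=-1,dy=+3->D; (2,4):dx=-2,dy=-1->C; (2,5):dx=-3,dy=-4->C; (3,4):dx=-1,dy=-4->C
  (3,5):dx=-2,dy=-7->C; (4,5):dx=-1,dy=-3->C
Step 2: C = 9, D = 1, total pairs = 10.
Step 3: tau = (C - D)/(n(n-1)/2) = (9 - 1)/10 = 0.800000.
Step 4: Exact two-sided p-value (enumerate n! = 120 permutations of y under H0): p = 0.083333.
Step 5: alpha = 0.1. reject H0.

tau_b = 0.8000 (C=9, D=1), p = 0.083333, reject H0.


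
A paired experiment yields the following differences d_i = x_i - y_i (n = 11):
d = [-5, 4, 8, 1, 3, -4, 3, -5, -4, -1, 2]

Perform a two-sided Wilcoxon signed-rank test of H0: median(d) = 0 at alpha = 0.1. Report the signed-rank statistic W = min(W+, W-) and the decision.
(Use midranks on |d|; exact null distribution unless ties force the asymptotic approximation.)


Step 1: Drop any zero differences (none here) and take |d_i|.
|d| = [5, 4, 8, 1, 3, 4, 3, 5, 4, 1, 2]
Step 2: Midrank |d_i| (ties get averaged ranks).
ranks: |5|->9.5, |4|->7, |8|->11, |1|->1.5, |3|->4.5, |4|->7, |3|->4.5, |5|->9.5, |4|->7, |1|->1.5, |2|->3
Step 3: Attach original signs; sum ranks with positive sign and with negative sign.
W+ = 7 + 11 + 1.5 + 4.5 + 4.5 + 3 = 31.5
W- = 9.5 + 7 + 9.5 + 7 + 1.5 = 34.5
(Check: W+ + W- = 66 should equal n(n+1)/2 = 66.)
Step 4: Test statistic W = min(W+, W-) = 31.5.
Step 5: Ties in |d|, so use the tie-corrected normal approximation.
        E[W] = n(n+1)/4 = 11*12/4 = 33.
        Tie groups: |d|=1 (t=2), |d|=3 (t=2), |d|=4 (t=3), |d|=5 (t=2); sum(t^3 - t) = 42.
        Var[W] = n(n+1)(2n+1)/24 - sum(t^3-t)/48 = 3036/24 - 42/48 = 125.625.
        z = (W - E[W]) / sqrt(Var[W]) = (31.5 - 33) / 11.2083 = -0.1338.
        Two-sided p = 2*Phi(z) = 0.893537.
Step 6: alpha = 0.1. fail to reject H0.

W+ = 31.5, W- = 34.5, W = min = 31.5, p = 0.893537, fail to reject H0.


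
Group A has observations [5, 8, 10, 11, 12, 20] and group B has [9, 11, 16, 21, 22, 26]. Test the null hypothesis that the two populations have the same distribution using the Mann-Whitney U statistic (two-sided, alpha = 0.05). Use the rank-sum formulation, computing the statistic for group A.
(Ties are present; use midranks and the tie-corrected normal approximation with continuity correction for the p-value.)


Step 1: Combine and sort all 12 observations; assign midranks.
sorted (value, group): (5,X), (8,X), (9,Y), (10,X), (11,X), (11,Y), (12,X), (16,Y), (20,X), (21,Y), (22,Y), (26,Y)
ranks: 5->1, 8->2, 9->3, 10->4, 11->5.5, 11->5.5, 12->7, 16->8, 20->9, 21->10, 22->11, 26->12
Step 2: Rank sum for X: R1 = 1 + 2 + 4 + 5.5 + 7 + 9 = 28.5.
Step 3: U_X = R1 - n1(n1+1)/2 = 28.5 - 6*7/2 = 28.5 - 21 = 7.5.
       U_Y = n1*n2 - U_X = 36 - 7.5 = 28.5.
Step 4: Ties are present, so use the tie-corrected normal approximation (with continuity correction) for the p-value.
Step 5: p-value = 0.108695; compare to alpha = 0.05. fail to reject H0.

U_X = 7.5, p = 0.108695, fail to reject H0 at alpha = 0.05.


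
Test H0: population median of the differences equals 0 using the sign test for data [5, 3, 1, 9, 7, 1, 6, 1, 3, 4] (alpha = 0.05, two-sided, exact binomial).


Step 1: Discard zero differences. Original n = 10; n_eff = number of nonzero differences = 10.
Nonzero differences (with sign): +5, +3, +1, +9, +7, +1, +6, +1, +3, +4
Step 2: Count signs: positive = 10, negative = 0.
Step 3: Under H0: P(positive) = 0.5, so the number of positives S ~ Bin(10, 0.5).
Step 4: Two-sided exact p-value = sum of Bin(10,0.5) probabilities at or below the observed probability = 0.001953.
Step 5: alpha = 0.05. reject H0.

n_eff = 10, pos = 10, neg = 0, p = 0.001953, reject H0.


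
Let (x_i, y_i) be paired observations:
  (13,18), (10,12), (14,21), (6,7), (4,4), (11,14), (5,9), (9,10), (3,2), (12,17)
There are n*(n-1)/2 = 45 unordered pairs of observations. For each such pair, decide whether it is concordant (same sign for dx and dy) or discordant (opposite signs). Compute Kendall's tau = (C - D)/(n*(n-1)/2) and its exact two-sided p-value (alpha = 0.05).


Step 1: Enumerate the 45 unordered pairs (i,j) with i<j and classify each by sign(x_j-x_i) * sign(y_j-y_i).
  (1,2):dx=-3,dy=-6->C; (1,3):dx=+1,dy=+3->C; (1,4):dx=-7,dy=-11->C; (1,5):dx=-9,dy=-14->C
  (1,6):dx=-2,dy=-4->C; (1,7):dx=-8,dy=-9->C; (1,8):dx=-4,dy=-8->C; (1,9):dx=-10,dy=-16->C
  (1,10):dx=-1,dy=-1->C; (2,3):dx=+4,dy=+9->C; (2,4):dx=-4,dy=-5->C; (2,5):dx=-6,dy=-8->C
  (2,6):dx=+1,dy=+2->C; (2,7):dx=-5,dy=-3->C; (2,8):dx=-1,dy=-2->C; (2,9):dx=-7,dy=-10->C
  (2,10):dx=+2,dy=+5->C; (3,4):dx=-8,dy=-14->C; (3,5):dx=-10,dy=-17->C; (3,6):dx=-3,dy=-7->C
  (3,7):dx=-9,dy=-12->C; (3,8):dx=-5,dy=-11->C; (3,9):dx=-11,dy=-19->C; (3,10):dx=-2,dy=-4->C
  (4,5):dx=-2,dy=-3->C; (4,6):dx=+5,dy=+7->C; (4,7):dx=-1,dy=+2->D; (4,8):dx=+3,dy=+3->C
  (4,9):dx=-3,dy=-5->C; (4,10):dx=+6,dy=+10->C; (5,6):dx=+7,dy=+10->C; (5,7):dx=+1,dy=+5->C
  (5,8):dx=+5,dy=+6->C; (5,9):dx=-1,dy=-2->C; (5,10):dx=+8,dy=+13->C; (6,7):dx=-6,dy=-5->C
  (6,8):dx=-2,dy=-4->C; (6,9):dx=-8,dy=-12->C; (6,10):dx=+1,dy=+3->C; (7,8):dx=+4,dy=+1->C
  (7,9):dx=-2,dy=-7->C; (7,10):dx=+7,dy=+8->C; (8,9):dx=-6,dy=-8->C; (8,10):dx=+3,dy=+7->C
  (9,10):dx=+9,dy=+15->C
Step 2: C = 44, D = 1, total pairs = 45.
Step 3: tau = (C - D)/(n(n-1)/2) = (44 - 1)/45 = 0.955556.
Step 4: Exact two-sided p-value (enumerate n! = 3628800 permutations of y under H0): p = 0.000006.
Step 5: alpha = 0.05. reject H0.

tau_b = 0.9556 (C=44, D=1), p = 0.000006, reject H0.


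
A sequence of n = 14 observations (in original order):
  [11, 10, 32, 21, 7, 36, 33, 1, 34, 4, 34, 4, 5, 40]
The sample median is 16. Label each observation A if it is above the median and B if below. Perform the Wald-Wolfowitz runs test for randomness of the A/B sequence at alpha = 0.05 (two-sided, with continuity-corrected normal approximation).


Step 1: Compute median = 16; label A = above, B = below.
Labels in order: BBAABAABABABBA  (n_A = 7, n_B = 7)
Step 2: Count runs R = 10.
Step 3: Under H0 (random ordering), E[R] = 2*n_A*n_B/(n_A+n_B) + 1 = 2*7*7/14 + 1 = 8.0000.
        Var[R] = 2*n_A*n_B*(2*n_A*n_B - n_A - n_B) / ((n_A+n_B)^2 * (n_A+n_B-1)) = 8232/2548 = 3.2308.
        SD[R] = 1.7974.
Step 4: Continuity-corrected z = (R - 0.5 - E[R]) / SD[R] = (10 - 0.5 - 8.0000) / 1.7974 = 0.8345.
Step 5: Two-sided p-value via normal approximation = 2*(1 - Phi(|z|)) = 0.403986.
Step 6: alpha = 0.05. fail to reject H0.

R = 10, z = 0.8345, p = 0.403986, fail to reject H0.


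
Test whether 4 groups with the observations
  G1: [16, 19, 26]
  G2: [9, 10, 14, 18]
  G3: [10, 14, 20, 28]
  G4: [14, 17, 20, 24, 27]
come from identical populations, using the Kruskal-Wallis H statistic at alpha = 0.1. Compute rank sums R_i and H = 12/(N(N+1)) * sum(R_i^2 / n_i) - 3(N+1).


Step 1: Combine all N = 16 observations and assign midranks.
sorted (value, group, rank): (9,G2,1), (10,G2,2.5), (10,G3,2.5), (14,G2,5), (14,G3,5), (14,G4,5), (16,G1,7), (17,G4,8), (18,G2,9), (19,G1,10), (20,G3,11.5), (20,G4,11.5), (24,G4,13), (26,G1,14), (27,G4,15), (28,G3,16)
Step 2: Sum ranks within each group.
R_1 = 31 (n_1 = 3)
R_2 = 17.5 (n_2 = 4)
R_3 = 35 (n_3 = 4)
R_4 = 52.5 (n_4 = 5)
Step 3: H = 12/(N(N+1)) * sum(R_i^2/n_i) - 3(N+1)
     = 12/(16*17) * (31^2/3 + 17.5^2/4 + 35^2/4 + 52.5^2/5) - 3*17
     = 0.044118 * 1254.4 - 51
     = 4.340993.
Step 4: Ties present; correction factor C = 1 - 36/(16^3 - 16) = 0.991176. Corrected H = 4.340993 / 0.991176 = 4.379636.
Step 5: Under H0, H ~ chi^2(3); p-value = 0.223281.
Step 6: alpha = 0.1. fail to reject H0.

H = 4.3796, df = 3, p = 0.223281, fail to reject H0.


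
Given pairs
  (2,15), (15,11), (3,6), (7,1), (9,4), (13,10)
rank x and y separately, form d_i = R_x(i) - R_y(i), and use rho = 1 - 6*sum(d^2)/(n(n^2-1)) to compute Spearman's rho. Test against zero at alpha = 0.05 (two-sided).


Step 1: Rank x and y separately (midranks; no ties here).
rank(x): 2->1, 15->6, 3->2, 7->3, 9->4, 13->5
rank(y): 15->6, 11->5, 6->3, 1->1, 4->2, 10->4
Step 2: d_i = R_x(i) - R_y(i); compute d_i^2.
  (1-6)^2=25, (6-5)^2=1, (2-3)^2=1, (3-1)^2=4, (4-2)^2=4, (5-4)^2=1
sum(d^2) = 36.
Step 3: rho = 1 - 6*36 / (6*(6^2 - 1)) = 1 - 216/210 = -0.028571.
Step 4: Under H0, t = rho * sqrt((n-2)/(1-rho^2)) = -0.0572 ~ t(4).
Step 5: Two-sided p-value from the t-distribution with 4 df = 0.957155.
Step 6: alpha = 0.05. fail to reject H0.

rho = -0.0286, p = 0.957155, fail to reject H0 at alpha = 0.05.


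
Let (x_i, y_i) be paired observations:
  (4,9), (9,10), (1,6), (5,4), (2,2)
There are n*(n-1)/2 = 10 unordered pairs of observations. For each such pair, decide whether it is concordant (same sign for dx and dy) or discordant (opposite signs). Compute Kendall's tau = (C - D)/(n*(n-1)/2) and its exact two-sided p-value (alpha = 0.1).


Step 1: Enumerate the 10 unordered pairs (i,j) with i<j and classify each by sign(x_j-x_i) * sign(y_j-y_i).
  (1,2):dx=+5,dy=+1->C; (1,3):dx=-3,dy=-3->C; (1,4):dx=+1,dy=-5->D; (1,5):dx=-2,dy=-7->C
  (2,3):dx=-8,dy=-4->C; (2,4):dx=-4,dy=-6->C; (2,5):dx=-7,dy=-8->C; (3,4):dx=+4,dy=-2->D
  (3,5):dx=+1,dy=-4->D; (4,5):dx=-3,dy=-2->C
Step 2: C = 7, D = 3, total pairs = 10.
Step 3: tau = (C - D)/(n(n-1)/2) = (7 - 3)/10 = 0.400000.
Step 4: Exact two-sided p-value (enumerate n! = 120 permutations of y under H0): p = 0.483333.
Step 5: alpha = 0.1. fail to reject H0.

tau_b = 0.4000 (C=7, D=3), p = 0.483333, fail to reject H0.


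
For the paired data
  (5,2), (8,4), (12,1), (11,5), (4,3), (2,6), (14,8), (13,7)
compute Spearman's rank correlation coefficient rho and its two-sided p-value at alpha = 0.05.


Step 1: Rank x and y separately (midranks; no ties here).
rank(x): 5->3, 8->4, 12->6, 11->5, 4->2, 2->1, 14->8, 13->7
rank(y): 2->2, 4->4, 1->1, 5->5, 3->3, 6->6, 8->8, 7->7
Step 2: d_i = R_x(i) - R_y(i); compute d_i^2.
  (3-2)^2=1, (4-4)^2=0, (6-1)^2=25, (5-5)^2=0, (2-3)^2=1, (1-6)^2=25, (8-8)^2=0, (7-7)^2=0
sum(d^2) = 52.
Step 3: rho = 1 - 6*52 / (8*(8^2 - 1)) = 1 - 312/504 = 0.380952.
Step 4: Under H0, t = rho * sqrt((n-2)/(1-rho^2)) = 1.0092 ~ t(6).
Step 5: Two-sided p-value from the t-distribution with 6 df = 0.351813.
Step 6: alpha = 0.05. fail to reject H0.

rho = 0.3810, p = 0.351813, fail to reject H0 at alpha = 0.05.


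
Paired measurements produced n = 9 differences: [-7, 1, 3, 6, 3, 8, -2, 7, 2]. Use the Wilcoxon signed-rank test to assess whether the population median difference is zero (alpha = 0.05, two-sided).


Step 1: Drop any zero differences (none here) and take |d_i|.
|d| = [7, 1, 3, 6, 3, 8, 2, 7, 2]
Step 2: Midrank |d_i| (ties get averaged ranks).
ranks: |7|->7.5, |1|->1, |3|->4.5, |6|->6, |3|->4.5, |8|->9, |2|->2.5, |7|->7.5, |2|->2.5
Step 3: Attach original signs; sum ranks with positive sign and with negative sign.
W+ = 1 + 4.5 + 6 + 4.5 + 9 + 7.5 + 2.5 = 35
W- = 7.5 + 2.5 = 10
(Check: W+ + W- = 45 should equal n(n+1)/2 = 45.)
Step 4: Test statistic W = min(W+, W-) = 10.
Step 5: Ties in |d|, so use the tie-corrected normal approximation.
        E[W] = n(n+1)/4 = 9*10/4 = 22.5.
        Tie groups: |d|=2 (t=2), |d|=3 (t=2), |d|=7 (t=2); sum(t^3 - t) = 18.
        Var[W] = n(n+1)(2n+1)/24 - sum(t^3-t)/48 = 1710/24 - 18/48 = 70.875.
        z = (W - E[W]) / sqrt(Var[W]) = (10 - 22.5) / 8.4187 = -1.4848.
        Two-sided p = 2*Phi(z) = 0.137601.
Step 6: alpha = 0.05. fail to reject H0.

W+ = 35, W- = 10, W = min = 10, p = 0.137601, fail to reject H0.


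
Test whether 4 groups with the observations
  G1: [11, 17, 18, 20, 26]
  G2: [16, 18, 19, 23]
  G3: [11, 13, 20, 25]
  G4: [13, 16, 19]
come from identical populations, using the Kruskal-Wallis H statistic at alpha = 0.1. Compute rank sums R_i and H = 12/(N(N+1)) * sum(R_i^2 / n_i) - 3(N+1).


Step 1: Combine all N = 16 observations and assign midranks.
sorted (value, group, rank): (11,G1,1.5), (11,G3,1.5), (13,G3,3.5), (13,G4,3.5), (16,G2,5.5), (16,G4,5.5), (17,G1,7), (18,G1,8.5), (18,G2,8.5), (19,G2,10.5), (19,G4,10.5), (20,G1,12.5), (20,G3,12.5), (23,G2,14), (25,G3,15), (26,G1,16)
Step 2: Sum ranks within each group.
R_1 = 45.5 (n_1 = 5)
R_2 = 38.5 (n_2 = 4)
R_3 = 32.5 (n_3 = 4)
R_4 = 19.5 (n_4 = 3)
Step 3: H = 12/(N(N+1)) * sum(R_i^2/n_i) - 3(N+1)
     = 12/(16*17) * (45.5^2/5 + 38.5^2/4 + 32.5^2/4 + 19.5^2/3) - 3*17
     = 0.044118 * 1175.42 - 51
     = 0.856985.
Step 4: Ties present; correction factor C = 1 - 36/(16^3 - 16) = 0.991176. Corrected H = 0.856985 / 0.991176 = 0.864614.
Step 5: Under H0, H ~ chi^2(3); p-value = 0.833958.
Step 6: alpha = 0.1. fail to reject H0.

H = 0.8646, df = 3, p = 0.833958, fail to reject H0.


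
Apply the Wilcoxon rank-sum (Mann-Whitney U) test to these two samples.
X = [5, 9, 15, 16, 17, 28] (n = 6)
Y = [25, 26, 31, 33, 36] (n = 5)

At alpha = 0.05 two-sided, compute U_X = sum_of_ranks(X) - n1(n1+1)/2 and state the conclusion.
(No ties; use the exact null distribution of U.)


Step 1: Combine and sort all 11 observations; assign midranks.
sorted (value, group): (5,X), (9,X), (15,X), (16,X), (17,X), (25,Y), (26,Y), (28,X), (31,Y), (33,Y), (36,Y)
ranks: 5->1, 9->2, 15->3, 16->4, 17->5, 25->6, 26->7, 28->8, 31->9, 33->10, 36->11
Step 2: Rank sum for X: R1 = 1 + 2 + 3 + 4 + 5 + 8 = 23.
Step 3: U_X = R1 - n1(n1+1)/2 = 23 - 6*7/2 = 23 - 21 = 2.
       U_Y = n1*n2 - U_X = 30 - 2 = 28.
Step 4: No ties, so the exact null distribution of U (based on enumerating the C(11,6) = 462 equally likely rank assignments) gives the two-sided p-value.
Step 5: p-value = 0.017316; compare to alpha = 0.05. reject H0.

U_X = 2, p = 0.017316, reject H0 at alpha = 0.05.


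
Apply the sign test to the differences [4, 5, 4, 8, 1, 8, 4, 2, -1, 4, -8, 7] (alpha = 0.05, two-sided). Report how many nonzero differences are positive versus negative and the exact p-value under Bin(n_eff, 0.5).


Step 1: Discard zero differences. Original n = 12; n_eff = number of nonzero differences = 12.
Nonzero differences (with sign): +4, +5, +4, +8, +1, +8, +4, +2, -1, +4, -8, +7
Step 2: Count signs: positive = 10, negative = 2.
Step 3: Under H0: P(positive) = 0.5, so the number of positives S ~ Bin(12, 0.5).
Step 4: Two-sided exact p-value = sum of Bin(12,0.5) probabilities at or below the observed probability = 0.038574.
Step 5: alpha = 0.05. reject H0.

n_eff = 12, pos = 10, neg = 2, p = 0.038574, reject H0.


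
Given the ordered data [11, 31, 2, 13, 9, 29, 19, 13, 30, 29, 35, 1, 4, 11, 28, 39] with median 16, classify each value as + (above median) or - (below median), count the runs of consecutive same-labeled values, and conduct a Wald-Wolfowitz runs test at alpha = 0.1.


Step 1: Compute median = 16; label A = above, B = below.
Labels in order: BABBBAABAAABBBAA  (n_A = 8, n_B = 8)
Step 2: Count runs R = 8.
Step 3: Under H0 (random ordering), E[R] = 2*n_A*n_B/(n_A+n_B) + 1 = 2*8*8/16 + 1 = 9.0000.
        Var[R] = 2*n_A*n_B*(2*n_A*n_B - n_A - n_B) / ((n_A+n_B)^2 * (n_A+n_B-1)) = 14336/3840 = 3.7333.
        SD[R] = 1.9322.
Step 4: Continuity-corrected z = (R + 0.5 - E[R]) / SD[R] = (8 + 0.5 - 9.0000) / 1.9322 = -0.2588.
Step 5: Two-sided p-value via normal approximation = 2*(1 - Phi(|z|)) = 0.795809.
Step 6: alpha = 0.1. fail to reject H0.

R = 8, z = -0.2588, p = 0.795809, fail to reject H0.


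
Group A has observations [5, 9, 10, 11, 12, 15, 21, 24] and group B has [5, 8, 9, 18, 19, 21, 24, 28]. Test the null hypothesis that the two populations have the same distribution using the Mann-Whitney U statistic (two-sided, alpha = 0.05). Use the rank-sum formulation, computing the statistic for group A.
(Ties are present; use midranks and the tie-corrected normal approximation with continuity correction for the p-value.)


Step 1: Combine and sort all 16 observations; assign midranks.
sorted (value, group): (5,X), (5,Y), (8,Y), (9,X), (9,Y), (10,X), (11,X), (12,X), (15,X), (18,Y), (19,Y), (21,X), (21,Y), (24,X), (24,Y), (28,Y)
ranks: 5->1.5, 5->1.5, 8->3, 9->4.5, 9->4.5, 10->6, 11->7, 12->8, 15->9, 18->10, 19->11, 21->12.5, 21->12.5, 24->14.5, 24->14.5, 28->16
Step 2: Rank sum for X: R1 = 1.5 + 4.5 + 6 + 7 + 8 + 9 + 12.5 + 14.5 = 63.
Step 3: U_X = R1 - n1(n1+1)/2 = 63 - 8*9/2 = 63 - 36 = 27.
       U_Y = n1*n2 - U_X = 64 - 27 = 37.
Step 4: Ties are present, so use the tie-corrected normal approximation (with continuity correction) for the p-value.
Step 5: p-value = 0.635507; compare to alpha = 0.05. fail to reject H0.

U_X = 27, p = 0.635507, fail to reject H0 at alpha = 0.05.


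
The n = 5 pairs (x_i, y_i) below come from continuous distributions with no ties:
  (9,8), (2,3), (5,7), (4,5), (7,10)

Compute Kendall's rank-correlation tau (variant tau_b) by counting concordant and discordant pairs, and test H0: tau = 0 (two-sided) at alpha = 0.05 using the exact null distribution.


Step 1: Enumerate the 10 unordered pairs (i,j) with i<j and classify each by sign(x_j-x_i) * sign(y_j-y_i).
  (1,2):dx=-7,dy=-5->C; (1,3):dx=-4,dy=-1->C; (1,4):dx=-5,dy=-3->C; (1,5):dx=-2,dy=+2->D
  (2,3):dx=+3,dy=+4->C; (2,4):dx=+2,dy=+2->C; (2,5):dx=+5,dy=+7->C; (3,4):dx=-1,dy=-2->C
  (3,5):dx=+2,dy=+3->C; (4,5):dx=+3,dy=+5->C
Step 2: C = 9, D = 1, total pairs = 10.
Step 3: tau = (C - D)/(n(n-1)/2) = (9 - 1)/10 = 0.800000.
Step 4: Exact two-sided p-value (enumerate n! = 120 permutations of y under H0): p = 0.083333.
Step 5: alpha = 0.05. fail to reject H0.

tau_b = 0.8000 (C=9, D=1), p = 0.083333, fail to reject H0.


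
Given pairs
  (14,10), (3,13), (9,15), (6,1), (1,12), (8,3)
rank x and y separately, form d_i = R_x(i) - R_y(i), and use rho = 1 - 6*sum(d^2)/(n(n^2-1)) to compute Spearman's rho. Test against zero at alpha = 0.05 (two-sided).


Step 1: Rank x and y separately (midranks; no ties here).
rank(x): 14->6, 3->2, 9->5, 6->3, 1->1, 8->4
rank(y): 10->3, 13->5, 15->6, 1->1, 12->4, 3->2
Step 2: d_i = R_x(i) - R_y(i); compute d_i^2.
  (6-3)^2=9, (2-5)^2=9, (5-6)^2=1, (3-1)^2=4, (1-4)^2=9, (4-2)^2=4
sum(d^2) = 36.
Step 3: rho = 1 - 6*36 / (6*(6^2 - 1)) = 1 - 216/210 = -0.028571.
Step 4: Under H0, t = rho * sqrt((n-2)/(1-rho^2)) = -0.0572 ~ t(4).
Step 5: Two-sided p-value from the t-distribution with 4 df = 0.957155.
Step 6: alpha = 0.05. fail to reject H0.

rho = -0.0286, p = 0.957155, fail to reject H0 at alpha = 0.05.


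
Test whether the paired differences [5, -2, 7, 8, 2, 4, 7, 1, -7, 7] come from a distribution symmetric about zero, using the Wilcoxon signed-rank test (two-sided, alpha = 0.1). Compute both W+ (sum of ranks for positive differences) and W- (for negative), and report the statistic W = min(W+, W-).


Step 1: Drop any zero differences (none here) and take |d_i|.
|d| = [5, 2, 7, 8, 2, 4, 7, 1, 7, 7]
Step 2: Midrank |d_i| (ties get averaged ranks).
ranks: |5|->5, |2|->2.5, |7|->7.5, |8|->10, |2|->2.5, |4|->4, |7|->7.5, |1|->1, |7|->7.5, |7|->7.5
Step 3: Attach original signs; sum ranks with positive sign and with negative sign.
W+ = 5 + 7.5 + 10 + 2.5 + 4 + 7.5 + 1 + 7.5 = 45
W- = 2.5 + 7.5 = 10
(Check: W+ + W- = 55 should equal n(n+1)/2 = 55.)
Step 4: Test statistic W = min(W+, W-) = 10.
Step 5: Ties in |d|, so use the tie-corrected normal approximation.
        E[W] = n(n+1)/4 = 10*11/4 = 27.5.
        Tie groups: |d|=2 (t=2), |d|=7 (t=4); sum(t^3 - t) = 66.
        Var[W] = n(n+1)(2n+1)/24 - sum(t^3-t)/48 = 2310/24 - 66/48 = 94.875.
        z = (W - E[W]) / sqrt(Var[W]) = (10 - 27.5) / 9.7404 = -1.7966.
        Two-sided p = 2*Phi(z) = 0.072392.
Step 6: alpha = 0.1. reject H0.

W+ = 45, W- = 10, W = min = 10, p = 0.072392, reject H0.


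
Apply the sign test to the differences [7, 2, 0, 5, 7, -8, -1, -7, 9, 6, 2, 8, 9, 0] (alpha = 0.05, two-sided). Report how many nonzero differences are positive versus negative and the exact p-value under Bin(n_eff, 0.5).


Step 1: Discard zero differences. Original n = 14; n_eff = number of nonzero differences = 12.
Nonzero differences (with sign): +7, +2, +5, +7, -8, -1, -7, +9, +6, +2, +8, +9
Step 2: Count signs: positive = 9, negative = 3.
Step 3: Under H0: P(positive) = 0.5, so the number of positives S ~ Bin(12, 0.5).
Step 4: Two-sided exact p-value = sum of Bin(12,0.5) probabilities at or below the observed probability = 0.145996.
Step 5: alpha = 0.05. fail to reject H0.

n_eff = 12, pos = 9, neg = 3, p = 0.145996, fail to reject H0.


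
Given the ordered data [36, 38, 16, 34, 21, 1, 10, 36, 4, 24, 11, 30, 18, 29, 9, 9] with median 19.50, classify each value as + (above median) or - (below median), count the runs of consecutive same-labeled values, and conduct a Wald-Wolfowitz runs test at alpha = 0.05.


Step 1: Compute median = 19.50; label A = above, B = below.
Labels in order: AABAABBABABABABB  (n_A = 8, n_B = 8)
Step 2: Count runs R = 12.
Step 3: Under H0 (random ordering), E[R] = 2*n_A*n_B/(n_A+n_B) + 1 = 2*8*8/16 + 1 = 9.0000.
        Var[R] = 2*n_A*n_B*(2*n_A*n_B - n_A - n_B) / ((n_A+n_B)^2 * (n_A+n_B-1)) = 14336/3840 = 3.7333.
        SD[R] = 1.9322.
Step 4: Continuity-corrected z = (R - 0.5 - E[R]) / SD[R] = (12 - 0.5 - 9.0000) / 1.9322 = 1.2939.
Step 5: Two-sided p-value via normal approximation = 2*(1 - Phi(|z|)) = 0.195709.
Step 6: alpha = 0.05. fail to reject H0.

R = 12, z = 1.2939, p = 0.195709, fail to reject H0.


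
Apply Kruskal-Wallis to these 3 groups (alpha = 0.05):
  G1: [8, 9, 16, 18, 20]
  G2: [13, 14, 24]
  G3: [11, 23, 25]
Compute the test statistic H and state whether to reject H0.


Step 1: Combine all N = 11 observations and assign midranks.
sorted (value, group, rank): (8,G1,1), (9,G1,2), (11,G3,3), (13,G2,4), (14,G2,5), (16,G1,6), (18,G1,7), (20,G1,8), (23,G3,9), (24,G2,10), (25,G3,11)
Step 2: Sum ranks within each group.
R_1 = 24 (n_1 = 5)
R_2 = 19 (n_2 = 3)
R_3 = 23 (n_3 = 3)
Step 3: H = 12/(N(N+1)) * sum(R_i^2/n_i) - 3(N+1)
     = 12/(11*12) * (24^2/5 + 19^2/3 + 23^2/3) - 3*12
     = 0.090909 * 411.867 - 36
     = 1.442424.
Step 4: No ties, so H is used without correction.
Step 5: Under H0, H ~ chi^2(2); p-value = 0.486163.
Step 6: alpha = 0.05. fail to reject H0.

H = 1.4424, df = 2, p = 0.486163, fail to reject H0.


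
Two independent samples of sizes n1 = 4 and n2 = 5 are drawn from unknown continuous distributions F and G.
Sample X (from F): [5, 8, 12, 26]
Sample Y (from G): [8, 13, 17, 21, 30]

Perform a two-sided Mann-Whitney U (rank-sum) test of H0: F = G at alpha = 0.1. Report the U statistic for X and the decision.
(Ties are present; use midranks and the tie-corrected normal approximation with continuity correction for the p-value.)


Step 1: Combine and sort all 9 observations; assign midranks.
sorted (value, group): (5,X), (8,X), (8,Y), (12,X), (13,Y), (17,Y), (21,Y), (26,X), (30,Y)
ranks: 5->1, 8->2.5, 8->2.5, 12->4, 13->5, 17->6, 21->7, 26->8, 30->9
Step 2: Rank sum for X: R1 = 1 + 2.5 + 4 + 8 = 15.5.
Step 3: U_X = R1 - n1(n1+1)/2 = 15.5 - 4*5/2 = 15.5 - 10 = 5.5.
       U_Y = n1*n2 - U_X = 20 - 5.5 = 14.5.
Step 4: Ties are present, so use the tie-corrected normal approximation (with continuity correction) for the p-value.
Step 5: p-value = 0.325163; compare to alpha = 0.1. fail to reject H0.

U_X = 5.5, p = 0.325163, fail to reject H0 at alpha = 0.1.


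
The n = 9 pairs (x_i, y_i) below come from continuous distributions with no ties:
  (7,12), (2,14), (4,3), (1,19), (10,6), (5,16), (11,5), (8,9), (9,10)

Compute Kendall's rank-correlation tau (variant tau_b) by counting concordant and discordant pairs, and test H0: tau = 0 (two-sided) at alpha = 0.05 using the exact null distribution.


Step 1: Enumerate the 36 unordered pairs (i,j) with i<j and classify each by sign(x_j-x_i) * sign(y_j-y_i).
  (1,2):dx=-5,dy=+2->D; (1,3):dx=-3,dy=-9->C; (1,4):dx=-6,dy=+7->D; (1,5):dx=+3,dy=-6->D
  (1,6):dx=-2,dy=+4->D; (1,7):dx=+4,dy=-7->D; (1,8):dx=+1,dy=-3->D; (1,9):dx=+2,dy=-2->D
  (2,3):dx=+2,dy=-11->D; (2,4):dx=-1,dy=+5->D; (2,5):dx=+8,dy=-8->D; (2,6):dx=+3,dy=+2->C
  (2,7):dx=+9,dy=-9->D; (2,8):dx=+6,dy=-5->D; (2,9):dx=+7,dy=-4->D; (3,4):dx=-3,dy=+16->D
  (3,5):dx=+6,dy=+3->C; (3,6):dx=+1,dy=+13->C; (3,7):dx=+7,dy=+2->C; (3,8):dx=+4,dy=+6->C
  (3,9):dx=+5,dy=+7->C; (4,5):dx=+9,dy=-13->D; (4,6):dx=+4,dy=-3->D; (4,7):dx=+10,dy=-14->D
  (4,8):dx=+7,dy=-10->D; (4,9):dx=+8,dy=-9->D; (5,6):dx=-5,dy=+10->D; (5,7):dx=+1,dy=-1->D
  (5,8):dx=-2,dy=+3->D; (5,9):dx=-1,dy=+4->D; (6,7):dx=+6,dy=-11->D; (6,8):dx=+3,dy=-7->D
  (6,9):dx=+4,dy=-6->D; (7,8):dx=-3,dy=+4->D; (7,9):dx=-2,dy=+5->D; (8,9):dx=+1,dy=+1->C
Step 2: C = 8, D = 28, total pairs = 36.
Step 3: tau = (C - D)/(n(n-1)/2) = (8 - 28)/36 = -0.555556.
Step 4: Exact two-sided p-value (enumerate n! = 362880 permutations of y under H0): p = 0.044615.
Step 5: alpha = 0.05. reject H0.

tau_b = -0.5556 (C=8, D=28), p = 0.044615, reject H0.


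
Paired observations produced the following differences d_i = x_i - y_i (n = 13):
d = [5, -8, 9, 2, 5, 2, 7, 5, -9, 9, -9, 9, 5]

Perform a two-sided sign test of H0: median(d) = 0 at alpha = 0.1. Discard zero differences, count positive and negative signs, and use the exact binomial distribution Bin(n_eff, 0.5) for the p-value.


Step 1: Discard zero differences. Original n = 13; n_eff = number of nonzero differences = 13.
Nonzero differences (with sign): +5, -8, +9, +2, +5, +2, +7, +5, -9, +9, -9, +9, +5
Step 2: Count signs: positive = 10, negative = 3.
Step 3: Under H0: P(positive) = 0.5, so the number of positives S ~ Bin(13, 0.5).
Step 4: Two-sided exact p-value = sum of Bin(13,0.5) probabilities at or below the observed probability = 0.092285.
Step 5: alpha = 0.1. reject H0.

n_eff = 13, pos = 10, neg = 3, p = 0.092285, reject H0.


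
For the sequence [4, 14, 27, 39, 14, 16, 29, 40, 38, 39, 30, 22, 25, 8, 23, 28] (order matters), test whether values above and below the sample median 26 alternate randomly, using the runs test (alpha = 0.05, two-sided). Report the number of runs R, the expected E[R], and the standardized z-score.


Step 1: Compute median = 26; label A = above, B = below.
Labels in order: BBAABBAAAAABBBBA  (n_A = 8, n_B = 8)
Step 2: Count runs R = 6.
Step 3: Under H0 (random ordering), E[R] = 2*n_A*n_B/(n_A+n_B) + 1 = 2*8*8/16 + 1 = 9.0000.
        Var[R] = 2*n_A*n_B*(2*n_A*n_B - n_A - n_B) / ((n_A+n_B)^2 * (n_A+n_B-1)) = 14336/3840 = 3.7333.
        SD[R] = 1.9322.
Step 4: Continuity-corrected z = (R + 0.5 - E[R]) / SD[R] = (6 + 0.5 - 9.0000) / 1.9322 = -1.2939.
Step 5: Two-sided p-value via normal approximation = 2*(1 - Phi(|z|)) = 0.195709.
Step 6: alpha = 0.05. fail to reject H0.

R = 6, z = -1.2939, p = 0.195709, fail to reject H0.


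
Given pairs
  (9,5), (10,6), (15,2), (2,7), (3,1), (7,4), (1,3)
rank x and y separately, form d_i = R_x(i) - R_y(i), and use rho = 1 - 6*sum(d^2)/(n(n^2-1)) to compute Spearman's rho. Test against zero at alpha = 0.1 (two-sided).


Step 1: Rank x and y separately (midranks; no ties here).
rank(x): 9->5, 10->6, 15->7, 2->2, 3->3, 7->4, 1->1
rank(y): 5->5, 6->6, 2->2, 7->7, 1->1, 4->4, 3->3
Step 2: d_i = R_x(i) - R_y(i); compute d_i^2.
  (5-5)^2=0, (6-6)^2=0, (7-2)^2=25, (2-7)^2=25, (3-1)^2=4, (4-4)^2=0, (1-3)^2=4
sum(d^2) = 58.
Step 3: rho = 1 - 6*58 / (7*(7^2 - 1)) = 1 - 348/336 = -0.035714.
Step 4: Under H0, t = rho * sqrt((n-2)/(1-rho^2)) = -0.0799 ~ t(5).
Step 5: Two-sided p-value from the t-distribution with 5 df = 0.939408.
Step 6: alpha = 0.1. fail to reject H0.

rho = -0.0357, p = 0.939408, fail to reject H0 at alpha = 0.1.
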